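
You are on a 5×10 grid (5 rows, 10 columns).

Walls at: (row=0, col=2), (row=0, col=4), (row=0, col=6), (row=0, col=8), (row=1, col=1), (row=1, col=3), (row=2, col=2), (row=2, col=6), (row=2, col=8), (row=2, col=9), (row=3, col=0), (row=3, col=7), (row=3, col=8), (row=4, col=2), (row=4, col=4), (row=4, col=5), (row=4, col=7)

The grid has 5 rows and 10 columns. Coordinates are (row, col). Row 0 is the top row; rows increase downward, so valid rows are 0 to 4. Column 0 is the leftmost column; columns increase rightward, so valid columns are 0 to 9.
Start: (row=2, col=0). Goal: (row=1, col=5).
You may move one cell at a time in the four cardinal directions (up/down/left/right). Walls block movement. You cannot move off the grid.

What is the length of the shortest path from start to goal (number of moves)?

BFS from (row=2, col=0) until reaching (row=1, col=5):
  Distance 0: (row=2, col=0)
  Distance 1: (row=1, col=0), (row=2, col=1)
  Distance 2: (row=0, col=0), (row=3, col=1)
  Distance 3: (row=0, col=1), (row=3, col=2), (row=4, col=1)
  Distance 4: (row=3, col=3), (row=4, col=0)
  Distance 5: (row=2, col=3), (row=3, col=4), (row=4, col=3)
  Distance 6: (row=2, col=4), (row=3, col=5)
  Distance 7: (row=1, col=4), (row=2, col=5), (row=3, col=6)
  Distance 8: (row=1, col=5), (row=4, col=6)  <- goal reached here
One shortest path (8 moves): (row=2, col=0) -> (row=2, col=1) -> (row=3, col=1) -> (row=3, col=2) -> (row=3, col=3) -> (row=3, col=4) -> (row=3, col=5) -> (row=2, col=5) -> (row=1, col=5)

Answer: Shortest path length: 8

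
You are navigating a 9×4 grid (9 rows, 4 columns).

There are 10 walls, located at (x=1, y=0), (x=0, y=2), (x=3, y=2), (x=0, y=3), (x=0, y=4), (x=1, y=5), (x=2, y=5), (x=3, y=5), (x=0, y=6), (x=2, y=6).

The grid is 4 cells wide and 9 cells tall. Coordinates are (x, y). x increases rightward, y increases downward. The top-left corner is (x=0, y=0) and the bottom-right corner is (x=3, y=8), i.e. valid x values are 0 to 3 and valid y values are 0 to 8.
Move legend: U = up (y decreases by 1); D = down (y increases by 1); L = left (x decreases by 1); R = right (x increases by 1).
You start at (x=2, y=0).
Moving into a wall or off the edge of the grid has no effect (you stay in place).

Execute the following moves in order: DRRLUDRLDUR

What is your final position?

Answer: Final position: (x=3, y=1)

Derivation:
Start: (x=2, y=0)
  D (down): (x=2, y=0) -> (x=2, y=1)
  R (right): (x=2, y=1) -> (x=3, y=1)
  R (right): blocked, stay at (x=3, y=1)
  L (left): (x=3, y=1) -> (x=2, y=1)
  U (up): (x=2, y=1) -> (x=2, y=0)
  D (down): (x=2, y=0) -> (x=2, y=1)
  R (right): (x=2, y=1) -> (x=3, y=1)
  L (left): (x=3, y=1) -> (x=2, y=1)
  D (down): (x=2, y=1) -> (x=2, y=2)
  U (up): (x=2, y=2) -> (x=2, y=1)
  R (right): (x=2, y=1) -> (x=3, y=1)
Final: (x=3, y=1)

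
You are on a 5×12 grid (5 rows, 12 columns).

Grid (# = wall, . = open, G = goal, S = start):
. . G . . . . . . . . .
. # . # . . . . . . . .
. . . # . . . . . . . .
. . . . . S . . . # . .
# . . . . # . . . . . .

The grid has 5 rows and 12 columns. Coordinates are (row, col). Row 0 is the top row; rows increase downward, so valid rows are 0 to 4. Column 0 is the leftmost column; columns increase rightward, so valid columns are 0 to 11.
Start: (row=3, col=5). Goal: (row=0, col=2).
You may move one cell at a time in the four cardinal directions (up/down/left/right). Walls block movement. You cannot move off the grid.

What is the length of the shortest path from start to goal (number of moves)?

Answer: Shortest path length: 6

Derivation:
BFS from (row=3, col=5) until reaching (row=0, col=2):
  Distance 0: (row=3, col=5)
  Distance 1: (row=2, col=5), (row=3, col=4), (row=3, col=6)
  Distance 2: (row=1, col=5), (row=2, col=4), (row=2, col=6), (row=3, col=3), (row=3, col=7), (row=4, col=4), (row=4, col=6)
  Distance 3: (row=0, col=5), (row=1, col=4), (row=1, col=6), (row=2, col=7), (row=3, col=2), (row=3, col=8), (row=4, col=3), (row=4, col=7)
  Distance 4: (row=0, col=4), (row=0, col=6), (row=1, col=7), (row=2, col=2), (row=2, col=8), (row=3, col=1), (row=4, col=2), (row=4, col=8)
  Distance 5: (row=0, col=3), (row=0, col=7), (row=1, col=2), (row=1, col=8), (row=2, col=1), (row=2, col=9), (row=3, col=0), (row=4, col=1), (row=4, col=9)
  Distance 6: (row=0, col=2), (row=0, col=8), (row=1, col=9), (row=2, col=0), (row=2, col=10), (row=4, col=10)  <- goal reached here
One shortest path (6 moves): (row=3, col=5) -> (row=3, col=4) -> (row=3, col=3) -> (row=3, col=2) -> (row=2, col=2) -> (row=1, col=2) -> (row=0, col=2)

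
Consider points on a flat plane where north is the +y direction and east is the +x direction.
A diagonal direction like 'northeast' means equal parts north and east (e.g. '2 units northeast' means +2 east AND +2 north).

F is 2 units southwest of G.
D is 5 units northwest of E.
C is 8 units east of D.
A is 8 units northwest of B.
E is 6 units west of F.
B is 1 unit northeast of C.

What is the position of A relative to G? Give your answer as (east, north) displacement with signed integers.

Place G at the origin (east=0, north=0).
  F is 2 units southwest of G: delta (east=-2, north=-2); F at (east=-2, north=-2).
  E is 6 units west of F: delta (east=-6, north=+0); E at (east=-8, north=-2).
  D is 5 units northwest of E: delta (east=-5, north=+5); D at (east=-13, north=3).
  C is 8 units east of D: delta (east=+8, north=+0); C at (east=-5, north=3).
  B is 1 unit northeast of C: delta (east=+1, north=+1); B at (east=-4, north=4).
  A is 8 units northwest of B: delta (east=-8, north=+8); A at (east=-12, north=12).
Therefore A relative to G: (east=-12, north=12).

Answer: A is at (east=-12, north=12) relative to G.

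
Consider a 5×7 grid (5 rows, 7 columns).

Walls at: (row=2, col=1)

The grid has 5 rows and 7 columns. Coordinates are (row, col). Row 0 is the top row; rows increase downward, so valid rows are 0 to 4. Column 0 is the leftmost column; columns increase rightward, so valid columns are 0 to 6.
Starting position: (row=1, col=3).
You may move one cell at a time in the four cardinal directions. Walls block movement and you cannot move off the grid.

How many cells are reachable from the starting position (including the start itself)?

Answer: Reachable cells: 34

Derivation:
BFS flood-fill from (row=1, col=3):
  Distance 0: (row=1, col=3)
  Distance 1: (row=0, col=3), (row=1, col=2), (row=1, col=4), (row=2, col=3)
  Distance 2: (row=0, col=2), (row=0, col=4), (row=1, col=1), (row=1, col=5), (row=2, col=2), (row=2, col=4), (row=3, col=3)
  Distance 3: (row=0, col=1), (row=0, col=5), (row=1, col=0), (row=1, col=6), (row=2, col=5), (row=3, col=2), (row=3, col=4), (row=4, col=3)
  Distance 4: (row=0, col=0), (row=0, col=6), (row=2, col=0), (row=2, col=6), (row=3, col=1), (row=3, col=5), (row=4, col=2), (row=4, col=4)
  Distance 5: (row=3, col=0), (row=3, col=6), (row=4, col=1), (row=4, col=5)
  Distance 6: (row=4, col=0), (row=4, col=6)
Total reachable: 34 (grid has 34 open cells total)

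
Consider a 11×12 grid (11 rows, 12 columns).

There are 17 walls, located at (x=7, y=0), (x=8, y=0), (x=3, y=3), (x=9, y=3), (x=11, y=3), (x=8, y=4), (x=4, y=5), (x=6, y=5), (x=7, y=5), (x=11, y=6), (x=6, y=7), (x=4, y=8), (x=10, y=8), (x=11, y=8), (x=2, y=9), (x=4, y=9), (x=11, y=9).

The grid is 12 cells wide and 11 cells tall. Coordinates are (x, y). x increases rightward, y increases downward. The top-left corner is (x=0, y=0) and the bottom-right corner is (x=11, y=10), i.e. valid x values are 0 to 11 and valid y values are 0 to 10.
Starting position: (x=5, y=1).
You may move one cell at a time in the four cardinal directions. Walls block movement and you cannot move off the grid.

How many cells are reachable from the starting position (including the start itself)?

BFS flood-fill from (x=5, y=1):
  Distance 0: (x=5, y=1)
  Distance 1: (x=5, y=0), (x=4, y=1), (x=6, y=1), (x=5, y=2)
  Distance 2: (x=4, y=0), (x=6, y=0), (x=3, y=1), (x=7, y=1), (x=4, y=2), (x=6, y=2), (x=5, y=3)
  Distance 3: (x=3, y=0), (x=2, y=1), (x=8, y=1), (x=3, y=2), (x=7, y=2), (x=4, y=3), (x=6, y=3), (x=5, y=4)
  Distance 4: (x=2, y=0), (x=1, y=1), (x=9, y=1), (x=2, y=2), (x=8, y=2), (x=7, y=3), (x=4, y=4), (x=6, y=4), (x=5, y=5)
  Distance 5: (x=1, y=0), (x=9, y=0), (x=0, y=1), (x=10, y=1), (x=1, y=2), (x=9, y=2), (x=2, y=3), (x=8, y=3), (x=3, y=4), (x=7, y=4), (x=5, y=6)
  Distance 6: (x=0, y=0), (x=10, y=0), (x=11, y=1), (x=0, y=2), (x=10, y=2), (x=1, y=3), (x=2, y=4), (x=3, y=5), (x=4, y=6), (x=6, y=6), (x=5, y=7)
  Distance 7: (x=11, y=0), (x=11, y=2), (x=0, y=3), (x=10, y=3), (x=1, y=4), (x=2, y=5), (x=3, y=6), (x=7, y=6), (x=4, y=7), (x=5, y=8)
  Distance 8: (x=0, y=4), (x=10, y=4), (x=1, y=5), (x=2, y=6), (x=8, y=6), (x=3, y=7), (x=7, y=7), (x=6, y=8), (x=5, y=9)
  Distance 9: (x=9, y=4), (x=11, y=4), (x=0, y=5), (x=8, y=5), (x=10, y=5), (x=1, y=6), (x=9, y=6), (x=2, y=7), (x=8, y=7), (x=3, y=8), (x=7, y=8), (x=6, y=9), (x=5, y=10)
  Distance 10: (x=9, y=5), (x=11, y=5), (x=0, y=6), (x=10, y=6), (x=1, y=7), (x=9, y=7), (x=2, y=8), (x=8, y=8), (x=3, y=9), (x=7, y=9), (x=4, y=10), (x=6, y=10)
  Distance 11: (x=0, y=7), (x=10, y=7), (x=1, y=8), (x=9, y=8), (x=8, y=9), (x=3, y=10), (x=7, y=10)
  Distance 12: (x=11, y=7), (x=0, y=8), (x=1, y=9), (x=9, y=9), (x=2, y=10), (x=8, y=10)
  Distance 13: (x=0, y=9), (x=10, y=9), (x=1, y=10), (x=9, y=10)
  Distance 14: (x=0, y=10), (x=10, y=10)
  Distance 15: (x=11, y=10)
Total reachable: 115 (grid has 115 open cells total)

Answer: Reachable cells: 115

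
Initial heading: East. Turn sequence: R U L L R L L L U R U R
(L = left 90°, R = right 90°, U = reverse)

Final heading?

Start: East
  R (right (90° clockwise)) -> South
  U (U-turn (180°)) -> North
  L (left (90° counter-clockwise)) -> West
  L (left (90° counter-clockwise)) -> South
  R (right (90° clockwise)) -> West
  L (left (90° counter-clockwise)) -> South
  L (left (90° counter-clockwise)) -> East
  L (left (90° counter-clockwise)) -> North
  U (U-turn (180°)) -> South
  R (right (90° clockwise)) -> West
  U (U-turn (180°)) -> East
  R (right (90° clockwise)) -> South
Final: South

Answer: Final heading: South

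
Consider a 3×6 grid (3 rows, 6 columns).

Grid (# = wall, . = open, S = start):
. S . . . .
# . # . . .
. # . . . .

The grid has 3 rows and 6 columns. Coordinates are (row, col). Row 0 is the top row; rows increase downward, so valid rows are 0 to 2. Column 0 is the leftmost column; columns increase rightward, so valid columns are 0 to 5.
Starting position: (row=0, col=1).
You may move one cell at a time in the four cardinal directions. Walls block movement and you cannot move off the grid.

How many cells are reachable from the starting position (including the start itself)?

BFS flood-fill from (row=0, col=1):
  Distance 0: (row=0, col=1)
  Distance 1: (row=0, col=0), (row=0, col=2), (row=1, col=1)
  Distance 2: (row=0, col=3)
  Distance 3: (row=0, col=4), (row=1, col=3)
  Distance 4: (row=0, col=5), (row=1, col=4), (row=2, col=3)
  Distance 5: (row=1, col=5), (row=2, col=2), (row=2, col=4)
  Distance 6: (row=2, col=5)
Total reachable: 14 (grid has 15 open cells total)

Answer: Reachable cells: 14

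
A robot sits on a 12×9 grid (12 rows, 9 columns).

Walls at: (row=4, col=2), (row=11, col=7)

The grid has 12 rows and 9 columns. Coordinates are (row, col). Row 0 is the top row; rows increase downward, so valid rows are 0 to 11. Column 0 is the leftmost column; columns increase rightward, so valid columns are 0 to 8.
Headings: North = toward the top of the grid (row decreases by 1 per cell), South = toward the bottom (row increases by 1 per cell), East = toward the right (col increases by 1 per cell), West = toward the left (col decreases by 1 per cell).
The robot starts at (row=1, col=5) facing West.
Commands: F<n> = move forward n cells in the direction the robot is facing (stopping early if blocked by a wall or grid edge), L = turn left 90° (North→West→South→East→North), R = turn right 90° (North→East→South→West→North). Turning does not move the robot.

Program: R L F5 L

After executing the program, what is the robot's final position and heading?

Start: (row=1, col=5), facing West
  R: turn right, now facing North
  L: turn left, now facing West
  F5: move forward 5, now at (row=1, col=0)
  L: turn left, now facing South
Final: (row=1, col=0), facing South

Answer: Final position: (row=1, col=0), facing South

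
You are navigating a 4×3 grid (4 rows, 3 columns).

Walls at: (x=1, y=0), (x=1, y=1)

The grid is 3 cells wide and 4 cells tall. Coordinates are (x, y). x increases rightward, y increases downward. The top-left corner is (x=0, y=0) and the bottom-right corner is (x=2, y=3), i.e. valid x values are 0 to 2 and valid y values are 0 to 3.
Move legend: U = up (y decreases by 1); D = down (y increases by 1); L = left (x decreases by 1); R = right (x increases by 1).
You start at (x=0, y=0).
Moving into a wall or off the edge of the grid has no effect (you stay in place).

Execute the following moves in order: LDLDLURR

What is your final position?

Start: (x=0, y=0)
  L (left): blocked, stay at (x=0, y=0)
  D (down): (x=0, y=0) -> (x=0, y=1)
  L (left): blocked, stay at (x=0, y=1)
  D (down): (x=0, y=1) -> (x=0, y=2)
  L (left): blocked, stay at (x=0, y=2)
  U (up): (x=0, y=2) -> (x=0, y=1)
  R (right): blocked, stay at (x=0, y=1)
  R (right): blocked, stay at (x=0, y=1)
Final: (x=0, y=1)

Answer: Final position: (x=0, y=1)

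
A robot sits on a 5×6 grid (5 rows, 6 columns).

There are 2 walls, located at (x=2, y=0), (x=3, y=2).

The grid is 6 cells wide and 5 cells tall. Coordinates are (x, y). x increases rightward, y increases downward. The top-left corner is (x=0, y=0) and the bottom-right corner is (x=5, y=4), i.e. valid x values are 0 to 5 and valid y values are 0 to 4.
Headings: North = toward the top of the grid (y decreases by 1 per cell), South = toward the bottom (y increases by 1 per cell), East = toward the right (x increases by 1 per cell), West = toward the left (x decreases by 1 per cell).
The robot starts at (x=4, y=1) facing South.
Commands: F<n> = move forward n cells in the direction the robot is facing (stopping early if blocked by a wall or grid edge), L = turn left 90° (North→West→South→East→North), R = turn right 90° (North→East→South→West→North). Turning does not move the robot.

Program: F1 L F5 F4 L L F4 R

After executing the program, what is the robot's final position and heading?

Answer: Final position: (x=4, y=2), facing North

Derivation:
Start: (x=4, y=1), facing South
  F1: move forward 1, now at (x=4, y=2)
  L: turn left, now facing East
  F5: move forward 1/5 (blocked), now at (x=5, y=2)
  F4: move forward 0/4 (blocked), now at (x=5, y=2)
  L: turn left, now facing North
  L: turn left, now facing West
  F4: move forward 1/4 (blocked), now at (x=4, y=2)
  R: turn right, now facing North
Final: (x=4, y=2), facing North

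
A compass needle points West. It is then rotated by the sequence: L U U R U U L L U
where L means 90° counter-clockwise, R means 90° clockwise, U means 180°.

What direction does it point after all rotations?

Answer: Final heading: West

Derivation:
Start: West
  L (left (90° counter-clockwise)) -> South
  U (U-turn (180°)) -> North
  U (U-turn (180°)) -> South
  R (right (90° clockwise)) -> West
  U (U-turn (180°)) -> East
  U (U-turn (180°)) -> West
  L (left (90° counter-clockwise)) -> South
  L (left (90° counter-clockwise)) -> East
  U (U-turn (180°)) -> West
Final: West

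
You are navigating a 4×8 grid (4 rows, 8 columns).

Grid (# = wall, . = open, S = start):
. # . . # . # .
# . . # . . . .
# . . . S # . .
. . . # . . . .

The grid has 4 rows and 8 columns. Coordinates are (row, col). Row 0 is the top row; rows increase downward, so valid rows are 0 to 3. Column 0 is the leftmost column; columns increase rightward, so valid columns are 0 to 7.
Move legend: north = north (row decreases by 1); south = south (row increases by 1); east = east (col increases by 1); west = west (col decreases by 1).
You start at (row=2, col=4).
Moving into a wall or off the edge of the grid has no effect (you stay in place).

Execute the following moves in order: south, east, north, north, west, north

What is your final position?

Answer: Final position: (row=2, col=4)

Derivation:
Start: (row=2, col=4)
  south (south): (row=2, col=4) -> (row=3, col=4)
  east (east): (row=3, col=4) -> (row=3, col=5)
  north (north): blocked, stay at (row=3, col=5)
  north (north): blocked, stay at (row=3, col=5)
  west (west): (row=3, col=5) -> (row=3, col=4)
  north (north): (row=3, col=4) -> (row=2, col=4)
Final: (row=2, col=4)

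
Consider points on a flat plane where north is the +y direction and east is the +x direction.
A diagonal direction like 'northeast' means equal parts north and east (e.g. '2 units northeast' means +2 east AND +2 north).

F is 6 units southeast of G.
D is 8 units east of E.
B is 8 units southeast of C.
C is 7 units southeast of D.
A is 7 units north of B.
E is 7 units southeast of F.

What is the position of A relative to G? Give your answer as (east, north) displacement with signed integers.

Answer: A is at (east=36, north=-21) relative to G.

Derivation:
Place G at the origin (east=0, north=0).
  F is 6 units southeast of G: delta (east=+6, north=-6); F at (east=6, north=-6).
  E is 7 units southeast of F: delta (east=+7, north=-7); E at (east=13, north=-13).
  D is 8 units east of E: delta (east=+8, north=+0); D at (east=21, north=-13).
  C is 7 units southeast of D: delta (east=+7, north=-7); C at (east=28, north=-20).
  B is 8 units southeast of C: delta (east=+8, north=-8); B at (east=36, north=-28).
  A is 7 units north of B: delta (east=+0, north=+7); A at (east=36, north=-21).
Therefore A relative to G: (east=36, north=-21).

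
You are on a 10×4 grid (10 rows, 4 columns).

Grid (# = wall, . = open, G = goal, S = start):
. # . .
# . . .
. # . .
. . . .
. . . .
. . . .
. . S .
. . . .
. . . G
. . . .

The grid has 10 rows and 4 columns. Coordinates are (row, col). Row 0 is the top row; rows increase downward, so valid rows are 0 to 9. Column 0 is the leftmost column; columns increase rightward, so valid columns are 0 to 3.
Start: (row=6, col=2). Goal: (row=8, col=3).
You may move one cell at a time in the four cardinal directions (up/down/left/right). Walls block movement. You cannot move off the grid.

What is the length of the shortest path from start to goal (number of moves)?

BFS from (row=6, col=2) until reaching (row=8, col=3):
  Distance 0: (row=6, col=2)
  Distance 1: (row=5, col=2), (row=6, col=1), (row=6, col=3), (row=7, col=2)
  Distance 2: (row=4, col=2), (row=5, col=1), (row=5, col=3), (row=6, col=0), (row=7, col=1), (row=7, col=3), (row=8, col=2)
  Distance 3: (row=3, col=2), (row=4, col=1), (row=4, col=3), (row=5, col=0), (row=7, col=0), (row=8, col=1), (row=8, col=3), (row=9, col=2)  <- goal reached here
One shortest path (3 moves): (row=6, col=2) -> (row=6, col=3) -> (row=7, col=3) -> (row=8, col=3)

Answer: Shortest path length: 3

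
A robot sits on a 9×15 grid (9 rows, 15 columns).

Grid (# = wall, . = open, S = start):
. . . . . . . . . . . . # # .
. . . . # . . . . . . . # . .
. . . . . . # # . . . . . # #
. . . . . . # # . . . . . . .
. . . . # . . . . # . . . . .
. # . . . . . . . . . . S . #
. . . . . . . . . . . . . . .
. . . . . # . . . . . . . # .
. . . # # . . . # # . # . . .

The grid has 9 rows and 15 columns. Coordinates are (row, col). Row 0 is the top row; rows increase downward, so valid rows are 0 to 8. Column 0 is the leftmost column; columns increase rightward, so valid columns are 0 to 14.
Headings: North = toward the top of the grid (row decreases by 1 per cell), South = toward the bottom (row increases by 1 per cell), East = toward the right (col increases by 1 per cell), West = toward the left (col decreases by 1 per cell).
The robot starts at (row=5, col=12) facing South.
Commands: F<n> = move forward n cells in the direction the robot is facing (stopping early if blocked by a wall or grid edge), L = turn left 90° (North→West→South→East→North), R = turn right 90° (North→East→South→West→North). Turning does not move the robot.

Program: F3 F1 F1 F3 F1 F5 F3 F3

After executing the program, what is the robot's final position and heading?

Answer: Final position: (row=8, col=12), facing South

Derivation:
Start: (row=5, col=12), facing South
  F3: move forward 3, now at (row=8, col=12)
  F1: move forward 0/1 (blocked), now at (row=8, col=12)
  F1: move forward 0/1 (blocked), now at (row=8, col=12)
  F3: move forward 0/3 (blocked), now at (row=8, col=12)
  F1: move forward 0/1 (blocked), now at (row=8, col=12)
  F5: move forward 0/5 (blocked), now at (row=8, col=12)
  F3: move forward 0/3 (blocked), now at (row=8, col=12)
  F3: move forward 0/3 (blocked), now at (row=8, col=12)
Final: (row=8, col=12), facing South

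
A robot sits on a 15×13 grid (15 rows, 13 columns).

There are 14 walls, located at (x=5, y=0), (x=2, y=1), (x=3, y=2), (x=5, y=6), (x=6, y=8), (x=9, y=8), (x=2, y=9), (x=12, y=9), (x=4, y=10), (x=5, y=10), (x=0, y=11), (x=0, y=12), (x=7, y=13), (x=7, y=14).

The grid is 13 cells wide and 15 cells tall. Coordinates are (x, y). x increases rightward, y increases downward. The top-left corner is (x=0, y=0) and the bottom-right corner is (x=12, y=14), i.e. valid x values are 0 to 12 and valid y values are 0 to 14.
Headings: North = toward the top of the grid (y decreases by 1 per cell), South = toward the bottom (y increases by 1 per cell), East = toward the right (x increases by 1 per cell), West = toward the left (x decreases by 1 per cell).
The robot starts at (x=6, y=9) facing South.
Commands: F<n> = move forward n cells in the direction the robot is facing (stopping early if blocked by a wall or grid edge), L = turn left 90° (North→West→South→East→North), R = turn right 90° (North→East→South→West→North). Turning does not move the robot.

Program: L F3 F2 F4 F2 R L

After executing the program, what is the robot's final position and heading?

Answer: Final position: (x=11, y=9), facing East

Derivation:
Start: (x=6, y=9), facing South
  L: turn left, now facing East
  F3: move forward 3, now at (x=9, y=9)
  F2: move forward 2, now at (x=11, y=9)
  F4: move forward 0/4 (blocked), now at (x=11, y=9)
  F2: move forward 0/2 (blocked), now at (x=11, y=9)
  R: turn right, now facing South
  L: turn left, now facing East
Final: (x=11, y=9), facing East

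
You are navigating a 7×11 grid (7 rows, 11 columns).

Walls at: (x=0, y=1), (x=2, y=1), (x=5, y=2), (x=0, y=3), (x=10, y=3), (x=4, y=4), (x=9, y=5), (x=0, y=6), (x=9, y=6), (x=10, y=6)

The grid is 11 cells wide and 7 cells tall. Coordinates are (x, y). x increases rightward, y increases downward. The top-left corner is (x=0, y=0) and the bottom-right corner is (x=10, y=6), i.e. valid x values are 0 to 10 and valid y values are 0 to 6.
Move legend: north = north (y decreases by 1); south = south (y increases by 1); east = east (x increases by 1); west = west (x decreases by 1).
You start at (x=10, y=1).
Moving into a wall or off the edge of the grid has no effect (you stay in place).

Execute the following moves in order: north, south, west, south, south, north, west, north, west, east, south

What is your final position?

Start: (x=10, y=1)
  north (north): (x=10, y=1) -> (x=10, y=0)
  south (south): (x=10, y=0) -> (x=10, y=1)
  west (west): (x=10, y=1) -> (x=9, y=1)
  south (south): (x=9, y=1) -> (x=9, y=2)
  south (south): (x=9, y=2) -> (x=9, y=3)
  north (north): (x=9, y=3) -> (x=9, y=2)
  west (west): (x=9, y=2) -> (x=8, y=2)
  north (north): (x=8, y=2) -> (x=8, y=1)
  west (west): (x=8, y=1) -> (x=7, y=1)
  east (east): (x=7, y=1) -> (x=8, y=1)
  south (south): (x=8, y=1) -> (x=8, y=2)
Final: (x=8, y=2)

Answer: Final position: (x=8, y=2)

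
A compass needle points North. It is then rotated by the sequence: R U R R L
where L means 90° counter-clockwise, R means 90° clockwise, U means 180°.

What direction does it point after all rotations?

Answer: Final heading: North

Derivation:
Start: North
  R (right (90° clockwise)) -> East
  U (U-turn (180°)) -> West
  R (right (90° clockwise)) -> North
  R (right (90° clockwise)) -> East
  L (left (90° counter-clockwise)) -> North
Final: North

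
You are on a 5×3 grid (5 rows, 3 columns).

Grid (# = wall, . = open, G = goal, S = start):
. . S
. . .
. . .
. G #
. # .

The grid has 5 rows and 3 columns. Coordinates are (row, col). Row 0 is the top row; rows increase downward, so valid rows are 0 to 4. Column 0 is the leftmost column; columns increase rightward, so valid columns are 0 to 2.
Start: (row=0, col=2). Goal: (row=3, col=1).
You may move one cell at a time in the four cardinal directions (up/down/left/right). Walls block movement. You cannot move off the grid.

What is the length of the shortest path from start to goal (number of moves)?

Answer: Shortest path length: 4

Derivation:
BFS from (row=0, col=2) until reaching (row=3, col=1):
  Distance 0: (row=0, col=2)
  Distance 1: (row=0, col=1), (row=1, col=2)
  Distance 2: (row=0, col=0), (row=1, col=1), (row=2, col=2)
  Distance 3: (row=1, col=0), (row=2, col=1)
  Distance 4: (row=2, col=0), (row=3, col=1)  <- goal reached here
One shortest path (4 moves): (row=0, col=2) -> (row=0, col=1) -> (row=1, col=1) -> (row=2, col=1) -> (row=3, col=1)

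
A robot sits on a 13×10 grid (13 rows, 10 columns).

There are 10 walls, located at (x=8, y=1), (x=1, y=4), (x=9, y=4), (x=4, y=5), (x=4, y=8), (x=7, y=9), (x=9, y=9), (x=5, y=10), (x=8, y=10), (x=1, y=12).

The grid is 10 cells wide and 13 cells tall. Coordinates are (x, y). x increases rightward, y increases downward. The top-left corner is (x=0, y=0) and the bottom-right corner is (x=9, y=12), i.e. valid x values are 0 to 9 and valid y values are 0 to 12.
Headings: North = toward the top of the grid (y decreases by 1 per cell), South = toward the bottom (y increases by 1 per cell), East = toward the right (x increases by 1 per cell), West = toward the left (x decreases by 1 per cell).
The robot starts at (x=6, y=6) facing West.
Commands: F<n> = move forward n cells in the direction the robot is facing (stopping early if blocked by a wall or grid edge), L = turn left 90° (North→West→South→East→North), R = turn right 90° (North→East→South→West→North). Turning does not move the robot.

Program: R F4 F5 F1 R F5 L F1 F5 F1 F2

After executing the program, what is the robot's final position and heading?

Answer: Final position: (x=9, y=0), facing North

Derivation:
Start: (x=6, y=6), facing West
  R: turn right, now facing North
  F4: move forward 4, now at (x=6, y=2)
  F5: move forward 2/5 (blocked), now at (x=6, y=0)
  F1: move forward 0/1 (blocked), now at (x=6, y=0)
  R: turn right, now facing East
  F5: move forward 3/5 (blocked), now at (x=9, y=0)
  L: turn left, now facing North
  F1: move forward 0/1 (blocked), now at (x=9, y=0)
  F5: move forward 0/5 (blocked), now at (x=9, y=0)
  F1: move forward 0/1 (blocked), now at (x=9, y=0)
  F2: move forward 0/2 (blocked), now at (x=9, y=0)
Final: (x=9, y=0), facing North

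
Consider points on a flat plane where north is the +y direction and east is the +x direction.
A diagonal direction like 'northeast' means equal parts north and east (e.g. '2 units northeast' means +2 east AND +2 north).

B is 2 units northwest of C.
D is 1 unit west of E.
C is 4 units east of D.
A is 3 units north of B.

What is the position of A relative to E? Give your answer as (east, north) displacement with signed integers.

Place E at the origin (east=0, north=0).
  D is 1 unit west of E: delta (east=-1, north=+0); D at (east=-1, north=0).
  C is 4 units east of D: delta (east=+4, north=+0); C at (east=3, north=0).
  B is 2 units northwest of C: delta (east=-2, north=+2); B at (east=1, north=2).
  A is 3 units north of B: delta (east=+0, north=+3); A at (east=1, north=5).
Therefore A relative to E: (east=1, north=5).

Answer: A is at (east=1, north=5) relative to E.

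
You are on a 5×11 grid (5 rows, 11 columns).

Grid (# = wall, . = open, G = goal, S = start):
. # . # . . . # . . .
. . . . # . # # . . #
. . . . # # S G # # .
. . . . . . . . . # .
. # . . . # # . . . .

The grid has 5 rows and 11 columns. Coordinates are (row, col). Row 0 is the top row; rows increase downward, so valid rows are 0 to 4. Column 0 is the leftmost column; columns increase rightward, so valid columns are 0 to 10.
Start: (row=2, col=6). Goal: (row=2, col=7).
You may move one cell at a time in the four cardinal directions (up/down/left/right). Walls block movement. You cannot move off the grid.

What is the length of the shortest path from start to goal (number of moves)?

BFS from (row=2, col=6) until reaching (row=2, col=7):
  Distance 0: (row=2, col=6)
  Distance 1: (row=2, col=7), (row=3, col=6)  <- goal reached here
One shortest path (1 moves): (row=2, col=6) -> (row=2, col=7)

Answer: Shortest path length: 1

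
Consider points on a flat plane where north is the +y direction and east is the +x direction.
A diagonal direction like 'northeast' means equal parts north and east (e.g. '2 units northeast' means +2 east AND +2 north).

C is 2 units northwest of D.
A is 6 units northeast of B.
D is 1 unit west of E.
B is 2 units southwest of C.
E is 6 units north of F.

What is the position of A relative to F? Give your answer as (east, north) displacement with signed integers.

Place F at the origin (east=0, north=0).
  E is 6 units north of F: delta (east=+0, north=+6); E at (east=0, north=6).
  D is 1 unit west of E: delta (east=-1, north=+0); D at (east=-1, north=6).
  C is 2 units northwest of D: delta (east=-2, north=+2); C at (east=-3, north=8).
  B is 2 units southwest of C: delta (east=-2, north=-2); B at (east=-5, north=6).
  A is 6 units northeast of B: delta (east=+6, north=+6); A at (east=1, north=12).
Therefore A relative to F: (east=1, north=12).

Answer: A is at (east=1, north=12) relative to F.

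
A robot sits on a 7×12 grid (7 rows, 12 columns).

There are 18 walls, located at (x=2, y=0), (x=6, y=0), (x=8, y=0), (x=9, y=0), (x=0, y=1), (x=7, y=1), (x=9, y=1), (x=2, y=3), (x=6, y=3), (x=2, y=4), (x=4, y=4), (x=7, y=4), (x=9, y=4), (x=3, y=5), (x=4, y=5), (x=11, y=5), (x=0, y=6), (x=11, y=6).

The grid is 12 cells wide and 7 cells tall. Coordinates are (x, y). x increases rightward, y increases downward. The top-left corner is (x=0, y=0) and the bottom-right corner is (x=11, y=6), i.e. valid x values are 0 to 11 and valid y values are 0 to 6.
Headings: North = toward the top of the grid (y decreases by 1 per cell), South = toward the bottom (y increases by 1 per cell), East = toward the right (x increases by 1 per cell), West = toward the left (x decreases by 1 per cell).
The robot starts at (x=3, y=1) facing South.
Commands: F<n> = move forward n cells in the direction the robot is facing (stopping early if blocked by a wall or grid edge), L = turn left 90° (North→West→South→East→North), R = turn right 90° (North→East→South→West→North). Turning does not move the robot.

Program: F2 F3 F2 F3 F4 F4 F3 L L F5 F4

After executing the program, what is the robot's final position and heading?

Answer: Final position: (x=3, y=0), facing North

Derivation:
Start: (x=3, y=1), facing South
  F2: move forward 2, now at (x=3, y=3)
  F3: move forward 1/3 (blocked), now at (x=3, y=4)
  F2: move forward 0/2 (blocked), now at (x=3, y=4)
  F3: move forward 0/3 (blocked), now at (x=3, y=4)
  F4: move forward 0/4 (blocked), now at (x=3, y=4)
  F4: move forward 0/4 (blocked), now at (x=3, y=4)
  F3: move forward 0/3 (blocked), now at (x=3, y=4)
  L: turn left, now facing East
  L: turn left, now facing North
  F5: move forward 4/5 (blocked), now at (x=3, y=0)
  F4: move forward 0/4 (blocked), now at (x=3, y=0)
Final: (x=3, y=0), facing North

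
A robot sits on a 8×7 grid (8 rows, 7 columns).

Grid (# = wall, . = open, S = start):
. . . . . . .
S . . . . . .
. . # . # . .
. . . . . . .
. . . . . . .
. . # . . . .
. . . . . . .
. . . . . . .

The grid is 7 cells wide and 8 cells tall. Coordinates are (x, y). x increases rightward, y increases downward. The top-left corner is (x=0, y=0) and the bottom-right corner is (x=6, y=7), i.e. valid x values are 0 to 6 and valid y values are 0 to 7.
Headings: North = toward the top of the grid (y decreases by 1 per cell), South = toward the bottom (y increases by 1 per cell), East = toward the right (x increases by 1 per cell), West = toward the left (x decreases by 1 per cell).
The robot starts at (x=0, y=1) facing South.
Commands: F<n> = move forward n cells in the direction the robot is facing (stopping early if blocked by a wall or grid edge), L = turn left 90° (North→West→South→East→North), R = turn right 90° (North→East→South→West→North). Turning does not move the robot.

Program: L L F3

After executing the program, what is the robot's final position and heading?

Start: (x=0, y=1), facing South
  L: turn left, now facing East
  L: turn left, now facing North
  F3: move forward 1/3 (blocked), now at (x=0, y=0)
Final: (x=0, y=0), facing North

Answer: Final position: (x=0, y=0), facing North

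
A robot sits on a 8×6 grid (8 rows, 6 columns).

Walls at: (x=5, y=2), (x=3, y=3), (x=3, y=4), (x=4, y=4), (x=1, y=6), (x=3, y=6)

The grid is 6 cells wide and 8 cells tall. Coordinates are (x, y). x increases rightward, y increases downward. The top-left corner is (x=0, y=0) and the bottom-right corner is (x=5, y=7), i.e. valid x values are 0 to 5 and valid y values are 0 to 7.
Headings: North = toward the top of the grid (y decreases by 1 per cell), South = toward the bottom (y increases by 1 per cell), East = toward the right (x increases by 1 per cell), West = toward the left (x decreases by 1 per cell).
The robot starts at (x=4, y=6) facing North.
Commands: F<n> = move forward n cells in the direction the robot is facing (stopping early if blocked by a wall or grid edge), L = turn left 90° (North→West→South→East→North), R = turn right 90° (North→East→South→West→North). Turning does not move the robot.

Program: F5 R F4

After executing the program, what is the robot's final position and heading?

Answer: Final position: (x=5, y=5), facing East

Derivation:
Start: (x=4, y=6), facing North
  F5: move forward 1/5 (blocked), now at (x=4, y=5)
  R: turn right, now facing East
  F4: move forward 1/4 (blocked), now at (x=5, y=5)
Final: (x=5, y=5), facing East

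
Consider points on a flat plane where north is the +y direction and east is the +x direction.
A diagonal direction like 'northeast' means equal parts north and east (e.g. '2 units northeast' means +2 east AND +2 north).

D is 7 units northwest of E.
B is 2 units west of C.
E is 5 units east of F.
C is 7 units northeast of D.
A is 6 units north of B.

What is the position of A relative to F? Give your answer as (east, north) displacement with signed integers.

Answer: A is at (east=3, north=20) relative to F.

Derivation:
Place F at the origin (east=0, north=0).
  E is 5 units east of F: delta (east=+5, north=+0); E at (east=5, north=0).
  D is 7 units northwest of E: delta (east=-7, north=+7); D at (east=-2, north=7).
  C is 7 units northeast of D: delta (east=+7, north=+7); C at (east=5, north=14).
  B is 2 units west of C: delta (east=-2, north=+0); B at (east=3, north=14).
  A is 6 units north of B: delta (east=+0, north=+6); A at (east=3, north=20).
Therefore A relative to F: (east=3, north=20).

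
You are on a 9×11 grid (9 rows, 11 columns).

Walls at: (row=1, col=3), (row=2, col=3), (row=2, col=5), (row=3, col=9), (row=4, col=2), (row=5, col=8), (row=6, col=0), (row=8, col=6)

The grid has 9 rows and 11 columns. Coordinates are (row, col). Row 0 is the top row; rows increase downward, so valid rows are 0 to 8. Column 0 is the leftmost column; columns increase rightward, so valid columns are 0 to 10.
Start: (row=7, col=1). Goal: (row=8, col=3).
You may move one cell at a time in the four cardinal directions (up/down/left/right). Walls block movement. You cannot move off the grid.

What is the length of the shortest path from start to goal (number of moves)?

Answer: Shortest path length: 3

Derivation:
BFS from (row=7, col=1) until reaching (row=8, col=3):
  Distance 0: (row=7, col=1)
  Distance 1: (row=6, col=1), (row=7, col=0), (row=7, col=2), (row=8, col=1)
  Distance 2: (row=5, col=1), (row=6, col=2), (row=7, col=3), (row=8, col=0), (row=8, col=2)
  Distance 3: (row=4, col=1), (row=5, col=0), (row=5, col=2), (row=6, col=3), (row=7, col=4), (row=8, col=3)  <- goal reached here
One shortest path (3 moves): (row=7, col=1) -> (row=7, col=2) -> (row=7, col=3) -> (row=8, col=3)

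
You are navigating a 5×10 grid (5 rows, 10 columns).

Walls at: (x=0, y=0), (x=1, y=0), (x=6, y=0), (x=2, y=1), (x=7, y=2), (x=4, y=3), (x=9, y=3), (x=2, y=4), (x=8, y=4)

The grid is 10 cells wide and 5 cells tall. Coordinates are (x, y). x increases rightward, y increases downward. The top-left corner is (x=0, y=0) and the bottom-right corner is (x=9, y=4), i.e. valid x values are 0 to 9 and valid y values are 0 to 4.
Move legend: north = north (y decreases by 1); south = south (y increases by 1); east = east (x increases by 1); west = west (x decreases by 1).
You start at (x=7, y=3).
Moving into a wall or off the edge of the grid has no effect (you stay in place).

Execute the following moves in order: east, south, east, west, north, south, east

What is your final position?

Start: (x=7, y=3)
  east (east): (x=7, y=3) -> (x=8, y=3)
  south (south): blocked, stay at (x=8, y=3)
  east (east): blocked, stay at (x=8, y=3)
  west (west): (x=8, y=3) -> (x=7, y=3)
  north (north): blocked, stay at (x=7, y=3)
  south (south): (x=7, y=3) -> (x=7, y=4)
  east (east): blocked, stay at (x=7, y=4)
Final: (x=7, y=4)

Answer: Final position: (x=7, y=4)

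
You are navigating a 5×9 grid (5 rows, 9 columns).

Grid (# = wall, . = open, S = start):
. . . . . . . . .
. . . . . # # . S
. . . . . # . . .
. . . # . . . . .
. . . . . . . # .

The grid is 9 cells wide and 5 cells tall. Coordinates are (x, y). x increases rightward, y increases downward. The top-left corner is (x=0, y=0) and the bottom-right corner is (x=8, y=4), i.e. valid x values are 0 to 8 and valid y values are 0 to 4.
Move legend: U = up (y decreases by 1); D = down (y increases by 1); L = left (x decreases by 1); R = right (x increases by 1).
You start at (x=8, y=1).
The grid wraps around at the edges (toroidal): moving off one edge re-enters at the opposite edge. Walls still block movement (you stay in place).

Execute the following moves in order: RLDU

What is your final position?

Answer: Final position: (x=8, y=1)

Derivation:
Start: (x=8, y=1)
  R (right): (x=8, y=1) -> (x=0, y=1)
  L (left): (x=0, y=1) -> (x=8, y=1)
  D (down): (x=8, y=1) -> (x=8, y=2)
  U (up): (x=8, y=2) -> (x=8, y=1)
Final: (x=8, y=1)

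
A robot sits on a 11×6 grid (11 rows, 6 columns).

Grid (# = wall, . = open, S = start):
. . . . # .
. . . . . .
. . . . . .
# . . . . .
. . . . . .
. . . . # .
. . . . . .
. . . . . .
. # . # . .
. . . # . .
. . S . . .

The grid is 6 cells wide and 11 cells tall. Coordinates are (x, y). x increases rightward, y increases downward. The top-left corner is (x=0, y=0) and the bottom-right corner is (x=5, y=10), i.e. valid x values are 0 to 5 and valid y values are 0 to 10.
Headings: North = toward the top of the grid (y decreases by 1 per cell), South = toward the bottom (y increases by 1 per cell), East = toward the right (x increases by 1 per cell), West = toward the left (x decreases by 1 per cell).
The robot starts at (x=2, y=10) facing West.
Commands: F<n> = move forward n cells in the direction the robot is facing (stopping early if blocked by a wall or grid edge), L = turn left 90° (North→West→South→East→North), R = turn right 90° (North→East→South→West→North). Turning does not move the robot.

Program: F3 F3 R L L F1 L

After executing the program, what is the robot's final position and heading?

Start: (x=2, y=10), facing West
  F3: move forward 2/3 (blocked), now at (x=0, y=10)
  F3: move forward 0/3 (blocked), now at (x=0, y=10)
  R: turn right, now facing North
  L: turn left, now facing West
  L: turn left, now facing South
  F1: move forward 0/1 (blocked), now at (x=0, y=10)
  L: turn left, now facing East
Final: (x=0, y=10), facing East

Answer: Final position: (x=0, y=10), facing East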